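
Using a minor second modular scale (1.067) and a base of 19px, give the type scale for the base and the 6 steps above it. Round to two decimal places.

19.00px, 20.27px, 21.63px, 23.08px, 24.63px, 26.28px, 28.04px

Step 0: 19px
Step 1: 19.0 × 1.067 = 20.27
Step 2: 19.0 × 1.067² = 21.63
Step 3: 19.0 × 1.067³ = 23.08
Step 4: 19.0 × 1.067⁴ = 24.63
Step 5: 19.0 × 1.067⁵ = 26.28
Step 6: 19.0 × 1.067⁶ = 28.04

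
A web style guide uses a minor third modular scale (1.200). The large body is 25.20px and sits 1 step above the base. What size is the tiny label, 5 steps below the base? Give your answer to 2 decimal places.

8.44px

Moving from step +1 to step -5 is 6 steps down, so divide by r⁶.
25.20 ÷ 1.200⁶ = 25.20 ÷ 2.98598 ≈ 8.439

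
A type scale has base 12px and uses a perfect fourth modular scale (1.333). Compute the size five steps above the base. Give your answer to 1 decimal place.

A modular type scale is a geometric sequence: sizeₙ = base × rⁿ.
12.0 × 1.333⁵ = 12.0 × 4.20873 ≈ 50.50

50.5px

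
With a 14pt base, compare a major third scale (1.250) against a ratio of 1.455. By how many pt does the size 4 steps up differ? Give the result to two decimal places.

28.57pt

Major third: 14.0 × 1.250⁴ = 34.1797pt
At 1.455: 14.0 × 1.455⁴ = 62.7451pt
Difference: 62.7451 − 34.1797 = 28.5654pt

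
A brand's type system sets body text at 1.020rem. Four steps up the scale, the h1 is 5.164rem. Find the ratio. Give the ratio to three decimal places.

1.500

The ratio satisfies 1.020 × r⁴ = 5.164, so r = (5.164 / 1.020)^(1/4).
r = 5.0627^(1/4) ≈ 1.5000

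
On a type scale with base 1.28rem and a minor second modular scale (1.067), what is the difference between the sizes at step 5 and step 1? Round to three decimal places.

Step 1: 1.28 × 1.067 = 1.36576rem
Step 5: 1.28 × 1.067⁵ = 1.77024rem
Difference: 1.77024 − 1.36576 = 0.40448rem

0.404rem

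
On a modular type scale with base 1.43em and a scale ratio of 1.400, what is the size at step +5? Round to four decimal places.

1.43 × 1.400⁵ = 1.43 × 5.37824 ≈ 7.6909

7.6909em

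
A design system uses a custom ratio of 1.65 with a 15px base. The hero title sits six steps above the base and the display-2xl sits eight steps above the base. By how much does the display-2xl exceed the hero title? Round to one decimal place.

521.4px

Step 6: 15.0 × 1.65⁶ = 302.688px
Step 8: 15.0 × 1.65⁸ = 824.068px
Difference: 824.068 − 302.688 = 521.380px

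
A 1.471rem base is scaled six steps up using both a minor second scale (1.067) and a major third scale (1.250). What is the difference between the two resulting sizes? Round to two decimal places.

3.44rem

Minor second: 1.471 × 1.067⁶ = 2.1707rem
Major third: 1.471 × 1.250⁶ = 5.6114rem
Difference: 5.6114 − 2.1707 = 3.4407rem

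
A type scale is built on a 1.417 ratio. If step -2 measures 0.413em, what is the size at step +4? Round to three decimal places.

3.343em

Moving from step -2 to step +4 is 6 steps up, so multiply by r⁶.
0.413 × 1.417⁶ = 0.413 × 8.09504 ≈ 3.343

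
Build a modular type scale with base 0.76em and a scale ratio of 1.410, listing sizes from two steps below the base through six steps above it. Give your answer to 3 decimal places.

0.382em, 0.539em, 0.760em, 1.072em, 1.511em, 2.130em, 3.004em, 4.236em, 5.972em

Step -2: 0.76 ÷ 1.410² = 0.382
Step -1: 0.76 ÷ 1.410 = 0.539
Step 0: 0.76em
Step 1: 0.76 × 1.410 = 1.072
Step 2: 0.76 × 1.410² = 1.511
Step 3: 0.76 × 1.410³ = 2.130
Step 4: 0.76 × 1.410⁴ = 3.004
Step 5: 0.76 × 1.410⁵ = 4.236
Step 6: 0.76 × 1.410⁶ = 5.972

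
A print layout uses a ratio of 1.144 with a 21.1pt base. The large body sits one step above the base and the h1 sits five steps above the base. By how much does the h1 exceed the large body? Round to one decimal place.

17.2pt

Step 1: 21.1 × 1.144 = 24.138pt
Step 5: 21.1 × 1.144⁵ = 41.344pt
Difference: 41.344 − 24.138 = 17.206pt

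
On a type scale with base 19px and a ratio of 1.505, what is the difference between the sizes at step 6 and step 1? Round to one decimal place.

192.2px

Step 1: 19.0 × 1.505 = 28.595px
Step 6: 19.0 × 1.505⁶ = 220.787px
Difference: 220.787 − 28.595 = 192.192px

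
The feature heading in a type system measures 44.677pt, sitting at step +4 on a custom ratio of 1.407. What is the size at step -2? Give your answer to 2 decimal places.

5.76pt

The gap is -2 − (4) = -6 steps, so the factor is 1.407^-6.
44.677 ÷ 1.407⁶ = 44.677 ÷ 7.75826 ≈ 5.759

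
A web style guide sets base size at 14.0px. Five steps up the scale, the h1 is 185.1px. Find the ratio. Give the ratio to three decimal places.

1.676

r⁵ = 185.1 / 14.0, so r = (185.1/14.0)^(1/5).
r = 13.2214^(1/5) ≈ 1.6759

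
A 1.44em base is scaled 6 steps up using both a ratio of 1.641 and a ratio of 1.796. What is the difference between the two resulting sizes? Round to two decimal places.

20.21em

At 1.641: 1.44 × 1.641⁶ = 28.1199em
At 1.796: 1.44 × 1.796⁶ = 48.3282em
Difference: 48.3282 − 28.1199 = 20.2083em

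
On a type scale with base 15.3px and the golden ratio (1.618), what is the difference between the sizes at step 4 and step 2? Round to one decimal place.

64.8px

Step 2: 15.3 × 1.618² = 40.054px
Step 4: 15.3 × 1.618⁴ = 104.859px
Difference: 104.859 − 40.054 = 64.805px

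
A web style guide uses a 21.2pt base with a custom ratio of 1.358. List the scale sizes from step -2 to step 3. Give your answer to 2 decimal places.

Step -2: 21.2 ÷ 1.358² = 11.50
Step -1: 21.2 ÷ 1.358 = 15.61
Step 0: 21.2pt
Step 1: 21.2 × 1.358 = 28.79
Step 2: 21.2 × 1.358² = 39.10
Step 3: 21.2 × 1.358³ = 53.09

11.50pt, 15.61pt, 21.20pt, 28.79pt, 39.10pt, 53.09pt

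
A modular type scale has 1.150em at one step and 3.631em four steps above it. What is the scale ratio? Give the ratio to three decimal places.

1.333

The ratio satisfies 1.150 × r⁴ = 3.631, so r = (3.631 / 1.150)^(1/4).
r = 3.1574^(1/4) ≈ 1.3330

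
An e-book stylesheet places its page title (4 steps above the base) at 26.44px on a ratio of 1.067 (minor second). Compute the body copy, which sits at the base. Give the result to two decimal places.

20.40px

26.44 ÷ 1.067⁴ = 26.44 ÷ 1.29616 ≈ 20.399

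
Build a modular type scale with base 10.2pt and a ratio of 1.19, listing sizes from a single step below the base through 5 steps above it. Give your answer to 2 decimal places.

Step -1: 10.2 ÷ 1.19 = 8.57
Step 0: 10.2pt
Step 1: 10.2 × 1.19 = 12.14
Step 2: 10.2 × 1.19² = 14.44
Step 3: 10.2 × 1.19³ = 17.19
Step 4: 10.2 × 1.19⁴ = 20.45
Step 5: 10.2 × 1.19⁵ = 24.34

8.57pt, 10.20pt, 12.14pt, 14.44pt, 17.19pt, 20.45pt, 24.34pt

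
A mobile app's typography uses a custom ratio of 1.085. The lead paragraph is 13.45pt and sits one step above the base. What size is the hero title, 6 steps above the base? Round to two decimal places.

20.22pt

13.45 × 1.085⁵ = 13.45 × 1.50366 ≈ 20.224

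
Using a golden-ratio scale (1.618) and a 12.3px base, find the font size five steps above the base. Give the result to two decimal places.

A modular type scale is a geometric sequence: sizeₙ = base × rⁿ.
12.3 × 1.618⁵ = 12.3 × 11.08901 ≈ 136.39

136.39px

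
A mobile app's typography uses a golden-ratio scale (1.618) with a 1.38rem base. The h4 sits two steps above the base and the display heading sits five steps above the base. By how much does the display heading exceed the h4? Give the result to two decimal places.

Step 2: 1.38 × 1.618² = 3.6127rem
Step 5: 1.38 × 1.618⁵ = 15.3028rem
Difference: 15.3028 − 3.6127 = 11.6901rem

11.69rem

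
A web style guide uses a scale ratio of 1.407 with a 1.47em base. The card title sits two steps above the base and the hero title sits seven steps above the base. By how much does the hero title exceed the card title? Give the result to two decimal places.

13.14em

Step 2: 1.47 × 1.407² = 2.9101em
Step 7: 1.47 × 1.407⁷ = 16.0463em
Difference: 16.0463 − 2.9101 = 13.1362em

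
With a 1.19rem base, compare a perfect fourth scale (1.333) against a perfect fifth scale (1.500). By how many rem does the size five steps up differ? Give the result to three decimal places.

4.028rem

Perfect fourth: 1.19 × 1.333⁵ = 5.00839rem
Perfect fifth: 1.19 × 1.500⁵ = 9.03656rem
Difference: 9.03656 − 5.00839 = 4.02817rem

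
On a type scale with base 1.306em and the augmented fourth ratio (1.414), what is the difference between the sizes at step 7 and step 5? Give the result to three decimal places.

7.378em

Step 5: 1.306 × 1.414⁵ = 7.38228em
Step 7: 1.306 × 1.414⁷ = 14.76009em
Difference: 14.76009 − 7.38228 = 7.37781em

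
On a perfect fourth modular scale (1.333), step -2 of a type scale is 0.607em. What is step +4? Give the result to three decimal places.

3.405em

0.607 × 1.333⁶ = 0.607 × 5.61023 ≈ 3.405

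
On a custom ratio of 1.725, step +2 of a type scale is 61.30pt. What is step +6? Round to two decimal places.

61.30 × 1.725⁴ = 61.30 × 8.85434 ≈ 542.771

542.77pt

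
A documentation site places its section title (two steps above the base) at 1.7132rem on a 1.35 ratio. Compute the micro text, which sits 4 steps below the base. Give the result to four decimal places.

The gap is -4 − (2) = -6 steps, so the factor is 1.35^-6.
1.7132 ÷ 1.35⁶ = 1.7132 ÷ 6.05345 ≈ 0.2830

0.2830rem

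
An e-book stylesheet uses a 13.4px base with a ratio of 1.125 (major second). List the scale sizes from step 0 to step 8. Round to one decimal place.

13.4px, 15.1px, 17.0px, 19.1px, 21.5px, 24.1px, 27.2px, 30.6px, 34.4px

Step 0: 13.4px
Step 1: 13.4 × 1.125 = 15.1
Step 2: 13.4 × 1.125² = 17.0
Step 3: 13.4 × 1.125³ = 19.1
Step 4: 13.4 × 1.125⁴ = 21.5
Step 5: 13.4 × 1.125⁵ = 24.1
Step 6: 13.4 × 1.125⁶ = 27.2
Step 7: 13.4 × 1.125⁷ = 30.6
Step 8: 13.4 × 1.125⁸ = 34.4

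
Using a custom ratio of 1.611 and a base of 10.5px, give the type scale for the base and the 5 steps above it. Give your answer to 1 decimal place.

10.5px, 16.9px, 27.3px, 43.9px, 70.7px, 113.9px

Step 0: 10.5px
Step 1: 10.5 × 1.611 = 16.9
Step 2: 10.5 × 1.611² = 27.3
Step 3: 10.5 × 1.611³ = 43.9
Step 4: 10.5 × 1.611⁴ = 70.7
Step 5: 10.5 × 1.611⁵ = 113.9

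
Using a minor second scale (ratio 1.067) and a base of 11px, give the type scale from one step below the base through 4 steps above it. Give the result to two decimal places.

10.31px, 11.00px, 11.74px, 12.52px, 13.36px, 14.26px

Step -1: 11.0 ÷ 1.067 = 10.31
Step 0: 11px
Step 1: 11.0 × 1.067 = 11.74
Step 2: 11.0 × 1.067² = 12.52
Step 3: 11.0 × 1.067³ = 13.36
Step 4: 11.0 × 1.067⁴ = 14.26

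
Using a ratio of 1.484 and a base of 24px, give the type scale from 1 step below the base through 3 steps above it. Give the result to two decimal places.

16.17px, 24.00px, 35.62px, 52.85px, 78.44px

Step -1: 24.0 ÷ 1.484 = 16.17
Step 0: 24px
Step 1: 24.0 × 1.484 = 35.62
Step 2: 24.0 × 1.484² = 52.85
Step 3: 24.0 × 1.484³ = 78.44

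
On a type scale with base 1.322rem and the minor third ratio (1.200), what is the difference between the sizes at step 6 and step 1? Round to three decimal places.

Step 1: 1.322 × 1.200 = 1.58640rem
Step 6: 1.322 × 1.200⁶ = 3.94747rem
Difference: 3.94747 − 1.58640 = 2.36107rem

2.361rem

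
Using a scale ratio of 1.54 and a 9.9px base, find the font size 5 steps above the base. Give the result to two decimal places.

9.9 × 1.54⁵ = 9.9 × 8.66171 ≈ 85.75

85.75px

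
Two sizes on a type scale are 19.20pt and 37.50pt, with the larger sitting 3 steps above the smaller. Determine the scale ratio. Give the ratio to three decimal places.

r³ = 37.50 / 19.20, so r = (37.50/19.20)^(1/3).
r = 1.9531^(1/3) ≈ 1.2500

1.250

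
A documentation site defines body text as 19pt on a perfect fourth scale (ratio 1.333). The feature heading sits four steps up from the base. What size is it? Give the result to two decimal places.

59.99pt

19.0 × 1.333⁴ = 19.0 × 3.15733 ≈ 59.99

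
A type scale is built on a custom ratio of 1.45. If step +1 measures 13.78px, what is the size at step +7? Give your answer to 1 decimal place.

13.78 × 1.45⁶ = 13.78 × 9.29411 ≈ 128.073

128.1px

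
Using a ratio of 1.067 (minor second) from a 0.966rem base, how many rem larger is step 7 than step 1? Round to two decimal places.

Step 1: 0.966 × 1.067 = 1.0307rem
Step 7: 0.966 × 1.067⁷ = 1.5210rem
Difference: 1.5210 − 1.0307 = 0.4903rem

0.49rem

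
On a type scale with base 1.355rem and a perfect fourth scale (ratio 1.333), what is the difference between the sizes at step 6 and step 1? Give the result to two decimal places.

5.80rem

Step 1: 1.355 × 1.333 = 1.8062rem
Step 6: 1.355 × 1.333⁶ = 7.6019rem
Difference: 7.6019 − 1.8062 = 5.7957rem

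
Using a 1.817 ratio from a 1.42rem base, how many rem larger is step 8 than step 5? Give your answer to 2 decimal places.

Step 5: 1.42 × 1.817⁵ = 28.1231rem
Step 8: 1.42 × 1.817⁸ = 168.7049rem
Difference: 168.7049 − 28.1231 = 140.5818rem

140.58rem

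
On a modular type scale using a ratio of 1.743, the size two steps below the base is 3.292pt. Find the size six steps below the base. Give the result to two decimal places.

The gap is -6 − (-2) = -4 steps, so the factor is 1.743^-4.
3.292 ÷ 1.743⁴ = 3.292 ÷ 9.22974 ≈ 0.357

0.36pt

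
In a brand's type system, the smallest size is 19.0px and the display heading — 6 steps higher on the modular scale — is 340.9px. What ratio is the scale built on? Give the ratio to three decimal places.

1.618

r⁶ = 340.9 / 19.0, so r = (340.9/19.0)^(1/6).
r = 17.9421^(1/6) ≈ 1.6180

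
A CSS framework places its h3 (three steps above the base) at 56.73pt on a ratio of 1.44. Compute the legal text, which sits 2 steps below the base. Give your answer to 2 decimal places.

9.16pt

Moving from step +3 to step -2 is 5 steps down, so divide by r⁵.
56.73 ÷ 1.44⁵ = 56.73 ÷ 6.19174 ≈ 9.162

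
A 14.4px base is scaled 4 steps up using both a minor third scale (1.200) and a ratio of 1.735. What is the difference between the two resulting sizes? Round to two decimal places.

100.63px

Minor third: 14.4 × 1.200⁴ = 29.8598px
At 1.735: 14.4 × 1.735⁴ = 130.4849px
Difference: 130.4849 − 29.8598 = 100.6251px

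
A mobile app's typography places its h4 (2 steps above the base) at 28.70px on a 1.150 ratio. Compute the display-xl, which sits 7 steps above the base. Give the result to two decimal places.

57.73px

28.70 × 1.150⁵ = 28.70 × 2.01136 ≈ 57.726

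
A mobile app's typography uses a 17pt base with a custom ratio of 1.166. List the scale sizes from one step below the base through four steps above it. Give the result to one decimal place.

Step -1: 17.0 ÷ 1.166 = 14.6
Step 0: 17pt
Step 1: 17.0 × 1.166 = 19.8
Step 2: 17.0 × 1.166² = 23.1
Step 3: 17.0 × 1.166³ = 26.9
Step 4: 17.0 × 1.166⁴ = 31.4

14.6pt, 17.0pt, 19.8pt, 23.1pt, 26.9pt, 31.4pt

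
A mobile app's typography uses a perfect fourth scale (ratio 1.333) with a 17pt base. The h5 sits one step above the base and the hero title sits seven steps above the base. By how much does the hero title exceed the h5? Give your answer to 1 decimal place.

Step 1: 17.0 × 1.333 = 22.661pt
Step 7: 17.0 × 1.333⁷ = 127.133pt
Difference: 127.133 − 22.661 = 104.472pt

104.5pt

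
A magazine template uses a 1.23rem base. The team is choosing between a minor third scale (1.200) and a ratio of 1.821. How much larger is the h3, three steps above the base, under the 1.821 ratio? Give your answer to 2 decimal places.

Minor third: 1.23 × 1.200³ = 2.1254rem
At 1.821: 1.23 × 1.821³ = 7.4274rem
Difference: 7.4274 − 2.1254 = 5.3020rem

5.30rem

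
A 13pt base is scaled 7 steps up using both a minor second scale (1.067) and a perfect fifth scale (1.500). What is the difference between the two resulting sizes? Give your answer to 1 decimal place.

Minor second: 13.0 × 1.067⁷ = 20.469pt
Perfect fifth: 13.0 × 1.500⁷ = 222.117pt
Difference: 222.117 − 20.469 = 201.648pt

201.6pt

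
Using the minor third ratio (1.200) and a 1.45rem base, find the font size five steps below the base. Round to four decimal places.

1.45 ÷ 1.200⁵ = 1.45 ÷ 2.48832 ≈ 0.5827

0.5827rem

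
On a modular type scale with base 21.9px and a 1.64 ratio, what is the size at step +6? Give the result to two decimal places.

Each step on a modular scale multiplies by the ratio, so the size n steps from the base is base × ratioⁿ.
21.9 × 1.64⁶ = 21.9 × 19.45643 ≈ 426.10

426.10px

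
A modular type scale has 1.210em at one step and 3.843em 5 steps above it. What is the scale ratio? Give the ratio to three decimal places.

r⁵ = 3.843 / 1.210, so r = (3.843/1.210)^(1/5).
r = 3.1760^(1/5) ≈ 1.2600

1.260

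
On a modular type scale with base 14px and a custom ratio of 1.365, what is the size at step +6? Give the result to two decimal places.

Each step on a modular scale multiplies by the ratio, so the size n steps from the base is base × ratioⁿ.
14.0 × 1.365⁶ = 14.0 × 6.46839 ≈ 90.56

90.56px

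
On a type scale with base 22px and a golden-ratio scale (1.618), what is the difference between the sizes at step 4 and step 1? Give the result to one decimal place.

115.2px

Step 1: 22.0 × 1.618 = 35.596px
Step 4: 22.0 × 1.618⁴ = 150.778px
Difference: 150.778 − 35.596 = 115.182px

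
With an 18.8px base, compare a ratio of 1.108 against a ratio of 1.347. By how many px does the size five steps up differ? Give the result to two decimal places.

51.97px

At 1.108: 18.8 × 1.108⁵ = 31.3947px
At 1.347: 18.8 × 1.347⁵ = 83.3673px
Difference: 83.3673 − 31.3947 = 51.9726px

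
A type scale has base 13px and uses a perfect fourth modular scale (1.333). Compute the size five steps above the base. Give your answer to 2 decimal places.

13.0 × 1.333⁵ = 13.0 × 4.20873 ≈ 54.71

54.71px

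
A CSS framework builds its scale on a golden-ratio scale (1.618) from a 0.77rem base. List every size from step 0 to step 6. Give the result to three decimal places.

0.770rem, 1.246rem, 2.016rem, 3.262rem, 5.277rem, 8.539rem, 13.815rem

Step 0: 0.77rem
Step 1: 0.77 × 1.618 = 1.246
Step 2: 0.77 × 1.618² = 2.016
Step 3: 0.77 × 1.618³ = 3.262
Step 4: 0.77 × 1.618⁴ = 5.277
Step 5: 0.77 × 1.618⁵ = 8.539
Step 6: 0.77 × 1.618⁶ = 13.815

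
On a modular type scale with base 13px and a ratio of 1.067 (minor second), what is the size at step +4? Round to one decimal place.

Each step on a modular scale multiplies by the ratio, so the size n steps from the base is base × ratioⁿ.
13.0 × 1.067⁴ = 13.0 × 1.29616 ≈ 16.85

16.9px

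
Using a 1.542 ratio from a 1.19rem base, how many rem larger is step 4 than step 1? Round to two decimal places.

Step 1: 1.19 × 1.542 = 1.8350rem
Step 4: 1.19 × 1.542⁴ = 6.7280rem
Difference: 6.7280 − 1.8350 = 4.8930rem

4.89rem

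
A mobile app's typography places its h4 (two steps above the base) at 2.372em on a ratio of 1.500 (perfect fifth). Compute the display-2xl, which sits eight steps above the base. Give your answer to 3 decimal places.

2.372 × 1.500⁶ = 2.372 × 11.39062 ≈ 27.019

27.019em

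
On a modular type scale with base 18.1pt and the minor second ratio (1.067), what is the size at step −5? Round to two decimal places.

Each step on a modular scale multiplies by the ratio, so the size n steps from the base is base × ratioⁿ.
18.1 ÷ 1.067⁵ = 18.1 ÷ 1.38300 ≈ 13.09

13.09pt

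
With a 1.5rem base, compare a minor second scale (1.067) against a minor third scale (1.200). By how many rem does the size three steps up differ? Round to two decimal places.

0.77rem

Minor second: 1.5 × 1.067³ = 1.8222rem
Minor third: 1.5 × 1.200³ = 2.5920rem
Difference: 2.5920 − 1.8222 = 0.7698rem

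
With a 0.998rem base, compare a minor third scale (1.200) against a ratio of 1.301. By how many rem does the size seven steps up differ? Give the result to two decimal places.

2.72rem

Minor third: 0.998 × 1.200⁷ = 3.5760rem
At 1.301: 0.998 × 1.301⁷ = 6.2961rem
Difference: 6.2961 − 3.5760 = 2.7201rem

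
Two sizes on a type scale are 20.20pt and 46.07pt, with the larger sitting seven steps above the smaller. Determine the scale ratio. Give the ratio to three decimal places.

r⁷ = 46.07 / 20.20, so r = (46.07/20.20)^(1/7).
r = 2.2807^(1/7) ≈ 1.1250

1.125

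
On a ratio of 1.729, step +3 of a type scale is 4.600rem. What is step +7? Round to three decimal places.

Moving from step +3 to step +7 is 4 steps up, so multiply by r⁴.
4.600 × 1.729⁴ = 4.600 × 8.93676 ≈ 41.109

41.109rem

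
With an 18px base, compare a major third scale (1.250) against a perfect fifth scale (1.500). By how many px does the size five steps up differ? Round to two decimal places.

Major third: 18.0 × 1.250⁵ = 54.9316px
Perfect fifth: 18.0 × 1.500⁵ = 136.6875px
Difference: 136.6875 − 54.9316 = 81.7559px

81.76px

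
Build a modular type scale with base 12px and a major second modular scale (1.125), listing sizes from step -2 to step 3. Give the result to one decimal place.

9.5px, 10.7px, 12.0px, 13.5px, 15.2px, 17.1px

Step -2: 12.0 ÷ 1.125² = 9.5
Step -1: 12.0 ÷ 1.125 = 10.7
Step 0: 12px
Step 1: 12.0 × 1.125 = 13.5
Step 2: 12.0 × 1.125² = 15.2
Step 3: 12.0 × 1.125³ = 17.1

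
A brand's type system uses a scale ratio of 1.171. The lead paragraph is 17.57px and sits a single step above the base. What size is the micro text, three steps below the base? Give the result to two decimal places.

17.57 ÷ 1.171⁴ = 17.57 ÷ 1.88030 ≈ 9.344

9.34px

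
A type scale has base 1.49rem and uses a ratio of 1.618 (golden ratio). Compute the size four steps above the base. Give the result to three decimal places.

10.212rem

1.49 × 1.618⁴ = 1.49 × 6.85353 ≈ 10.212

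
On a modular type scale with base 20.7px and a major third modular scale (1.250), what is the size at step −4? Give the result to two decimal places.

8.48px

20.7 ÷ 1.250⁴ = 20.7 ÷ 2.44141 ≈ 8.48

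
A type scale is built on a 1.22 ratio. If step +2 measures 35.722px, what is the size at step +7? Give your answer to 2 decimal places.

The gap is 7 − (2) = 5 steps, so the factor is 1.22^5.
35.722 × 1.22⁵ = 35.722 × 2.70271 ≈ 96.546

96.55px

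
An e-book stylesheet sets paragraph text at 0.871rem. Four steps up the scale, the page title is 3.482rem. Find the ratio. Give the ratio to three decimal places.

1.414

The ratio satisfies 0.871 × r⁴ = 3.482, so r = (3.482 / 0.871)^(1/4).
r = 3.9977^(1/4) ≈ 1.4140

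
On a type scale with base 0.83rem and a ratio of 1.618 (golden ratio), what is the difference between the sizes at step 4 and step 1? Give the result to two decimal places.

Step 1: 0.83 × 1.618 = 1.3429rem
Step 4: 0.83 × 1.618⁴ = 5.6884rem
Difference: 5.6884 − 1.3429 = 4.3455rem

4.35rem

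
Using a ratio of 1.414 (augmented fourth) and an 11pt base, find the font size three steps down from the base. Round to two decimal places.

3.89pt

Each step on a modular scale multiplies by the ratio, so the size n steps from the base is base × ratioⁿ.
11.0 ÷ 1.414³ = 11.0 ÷ 2.82715 ≈ 3.89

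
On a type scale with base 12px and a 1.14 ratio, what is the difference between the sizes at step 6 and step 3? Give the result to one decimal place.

Step 3: 12.0 × 1.14³ = 17.779px
Step 6: 12.0 × 1.14⁶ = 26.340px
Difference: 26.340 − 17.779 = 8.561px

8.6px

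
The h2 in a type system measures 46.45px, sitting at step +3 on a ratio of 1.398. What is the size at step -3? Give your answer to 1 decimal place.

6.2px

46.45 ÷ 1.398⁶ = 46.45 ÷ 7.46523 ≈ 6.222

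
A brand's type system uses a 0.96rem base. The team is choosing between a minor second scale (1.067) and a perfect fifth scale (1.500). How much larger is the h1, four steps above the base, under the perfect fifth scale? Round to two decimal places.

3.62rem

Minor second: 0.96 × 1.067⁴ = 1.2443rem
Perfect fifth: 0.96 × 1.500⁴ = 4.8600rem
Difference: 4.8600 − 1.2443 = 3.6157rem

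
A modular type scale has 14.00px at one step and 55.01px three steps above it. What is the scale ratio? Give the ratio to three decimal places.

r³ = 55.01 / 14.00, so r = (55.01/14.00)^(1/3).
r = 3.9293^(1/3) ≈ 1.5780

1.578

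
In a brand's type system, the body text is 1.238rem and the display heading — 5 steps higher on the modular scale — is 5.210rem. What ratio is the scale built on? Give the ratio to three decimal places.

1.333

The ratio satisfies 1.238 × r⁵ = 5.210, so r = (5.210 / 1.238)^(1/5).
r = 4.2084^(1/5) ≈ 1.3330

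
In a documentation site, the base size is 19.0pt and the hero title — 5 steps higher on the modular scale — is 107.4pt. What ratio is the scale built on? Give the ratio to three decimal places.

1.414

r⁵ = 107.4 / 19.0, so r = (107.4/19.0)^(1/5).
r = 5.6526^(1/5) ≈ 1.4140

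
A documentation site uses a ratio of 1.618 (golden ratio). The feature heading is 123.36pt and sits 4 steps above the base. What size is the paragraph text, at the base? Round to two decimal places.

Moving from step +4 to step +0 is 4 steps down, so divide by r⁴.
123.36 ÷ 1.618⁴ = 123.36 ÷ 6.85353 ≈ 17.999

18.00pt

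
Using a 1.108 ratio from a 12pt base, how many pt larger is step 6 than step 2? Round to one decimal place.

Step 2: 12.0 × 1.108² = 14.732pt
Step 6: 12.0 × 1.108⁶ = 22.203pt
Difference: 22.203 − 14.732 = 7.471pt

7.5pt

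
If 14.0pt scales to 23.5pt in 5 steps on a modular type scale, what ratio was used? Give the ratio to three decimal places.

1.109

The ratio satisfies 14.0 × r⁵ = 23.5, so r = (23.5 / 14.0)^(1/5).
r = 1.6786^(1/5) ≈ 1.1091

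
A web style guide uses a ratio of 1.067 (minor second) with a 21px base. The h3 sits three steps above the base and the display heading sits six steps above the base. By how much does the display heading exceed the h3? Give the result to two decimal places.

Step 3: 21.0 × 1.067³ = 25.5101px
Step 6: 21.0 × 1.067⁶ = 30.9889px
Difference: 30.9889 − 25.5101 = 5.4788px

5.48px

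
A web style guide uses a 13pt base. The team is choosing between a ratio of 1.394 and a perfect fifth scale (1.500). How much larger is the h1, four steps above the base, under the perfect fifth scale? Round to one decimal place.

16.7pt

At 1.394: 13.0 × 1.394⁴ = 49.090pt
Perfect fifth: 13.0 × 1.500⁴ = 65.812pt
Difference: 65.812 − 49.090 = 16.722pt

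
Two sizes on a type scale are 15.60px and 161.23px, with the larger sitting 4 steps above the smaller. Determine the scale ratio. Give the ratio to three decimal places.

The ratio satisfies 15.60 × r⁴ = 161.23, so r = (161.23 / 15.60)^(1/4).
r = 10.3353^(1/4) ≈ 1.7930

1.793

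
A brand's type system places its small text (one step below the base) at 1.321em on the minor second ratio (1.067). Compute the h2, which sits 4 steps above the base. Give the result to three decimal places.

1.827em

1.321 × 1.067⁵ = 1.321 × 1.38300 ≈ 1.827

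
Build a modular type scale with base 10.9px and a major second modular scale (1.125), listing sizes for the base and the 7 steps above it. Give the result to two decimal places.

10.90px, 12.26px, 13.80px, 15.52px, 17.46px, 19.64px, 22.10px, 24.86px

Step 0: 10.9px
Step 1: 10.9 × 1.125 = 12.26
Step 2: 10.9 × 1.125² = 13.80
Step 3: 10.9 × 1.125³ = 15.52
Step 4: 10.9 × 1.125⁴ = 17.46
Step 5: 10.9 × 1.125⁵ = 19.64
Step 6: 10.9 × 1.125⁶ = 22.10
Step 7: 10.9 × 1.125⁷ = 24.86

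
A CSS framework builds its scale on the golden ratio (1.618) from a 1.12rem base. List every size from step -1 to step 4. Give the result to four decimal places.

0.6922rem, 1.1200rem, 1.8122rem, 2.9321rem, 4.7441rem, 7.6759rem

Step -1: 1.12 ÷ 1.618 = 0.6922
Step 0: 1.12rem
Step 1: 1.12 × 1.618 = 1.8122
Step 2: 1.12 × 1.618² = 2.9321
Step 3: 1.12 × 1.618³ = 4.7441
Step 4: 1.12 × 1.618⁴ = 7.6759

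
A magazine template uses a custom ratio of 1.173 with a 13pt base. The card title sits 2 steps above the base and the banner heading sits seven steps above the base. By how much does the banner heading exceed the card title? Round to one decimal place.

21.8pt

Step 2: 13.0 × 1.173² = 17.887pt
Step 7: 13.0 × 1.173⁷ = 39.722pt
Difference: 39.722 − 17.887 = 21.835pt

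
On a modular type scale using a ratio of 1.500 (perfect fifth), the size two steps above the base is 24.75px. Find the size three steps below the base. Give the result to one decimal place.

The gap is -3 − (2) = -5 steps, so the factor is 1.500^-5.
24.75 ÷ 1.500⁵ = 24.75 ÷ 7.59375 ≈ 3.259

3.3px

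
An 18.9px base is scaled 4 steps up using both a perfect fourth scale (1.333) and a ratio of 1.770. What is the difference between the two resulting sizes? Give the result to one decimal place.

125.8px

Perfect fourth: 18.9 × 1.333⁴ = 59.674px
At 1.770: 18.9 × 1.770⁴ = 185.505px
Difference: 185.505 − 59.674 = 125.831px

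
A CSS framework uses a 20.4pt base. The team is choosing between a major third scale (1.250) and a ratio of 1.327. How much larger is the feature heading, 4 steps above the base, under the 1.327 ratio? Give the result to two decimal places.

13.45pt

Major third: 20.4 × 1.250⁴ = 49.8047pt
At 1.327: 20.4 × 1.327⁴ = 63.2578pt
Difference: 63.2578 − 49.8047 = 13.4531pt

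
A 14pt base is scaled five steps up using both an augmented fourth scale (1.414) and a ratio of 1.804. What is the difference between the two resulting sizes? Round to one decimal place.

188.4pt

Augmented fourth: 14.0 × 1.414⁵ = 79.136pt
At 1.804: 14.0 × 1.804⁵ = 267.492pt
Difference: 267.492 − 79.136 = 188.356pt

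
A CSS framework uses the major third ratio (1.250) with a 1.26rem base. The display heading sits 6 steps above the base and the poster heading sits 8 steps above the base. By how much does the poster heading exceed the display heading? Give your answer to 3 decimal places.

2.704rem

Step 6: 1.26 × 1.250⁶ = 4.80652rem
Step 8: 1.26 × 1.250⁸ = 7.51019rem
Difference: 7.51019 − 4.80652 = 2.70367rem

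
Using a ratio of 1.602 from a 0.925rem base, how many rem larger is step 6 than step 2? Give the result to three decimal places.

13.262rem

Step 2: 0.925 × 1.602² = 2.37392rem
Step 6: 0.925 × 1.602⁶ = 15.63568rem
Difference: 15.63568 − 2.37392 = 13.26176rem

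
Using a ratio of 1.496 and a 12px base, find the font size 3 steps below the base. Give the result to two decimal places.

12.0 ÷ 1.496³ = 12.0 ÷ 3.34807 ≈ 3.58

3.58px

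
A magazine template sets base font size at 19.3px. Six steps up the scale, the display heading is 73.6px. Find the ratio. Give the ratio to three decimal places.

The ratio satisfies 19.3 × r⁶ = 73.6, so r = (73.6 / 19.3)^(1/6).
r = 3.8135^(1/6) ≈ 1.2499

1.250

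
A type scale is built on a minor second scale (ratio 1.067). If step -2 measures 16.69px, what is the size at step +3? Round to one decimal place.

Moving from step -2 to step +3 is 5 steps up, so multiply by r⁵.
16.69 × 1.067⁵ = 16.69 × 1.38300 ≈ 23.082

23.1px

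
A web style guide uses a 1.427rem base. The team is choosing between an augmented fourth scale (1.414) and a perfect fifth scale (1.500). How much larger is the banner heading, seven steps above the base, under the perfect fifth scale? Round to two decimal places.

Augmented fourth: 1.427 × 1.414⁷ = 16.1276rem
Perfect fifth: 1.427 × 1.500⁷ = 24.3816rem
Difference: 24.3816 − 16.1276 = 8.2540rem

8.25rem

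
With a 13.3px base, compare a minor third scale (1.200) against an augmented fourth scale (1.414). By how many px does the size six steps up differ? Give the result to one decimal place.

Minor third: 13.3 × 1.200⁶ = 39.714px
Augmented fourth: 13.3 × 1.414⁶ = 106.304px
Difference: 106.304 − 39.714 = 66.590px

66.6px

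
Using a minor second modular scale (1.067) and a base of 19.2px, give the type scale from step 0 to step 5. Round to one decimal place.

Step 0: 19.2px
Step 1: 19.2 × 1.067 = 20.5
Step 2: 19.2 × 1.067² = 21.9
Step 3: 19.2 × 1.067³ = 23.3
Step 4: 19.2 × 1.067⁴ = 24.9
Step 5: 19.2 × 1.067⁵ = 26.6

19.2px, 20.5px, 21.9px, 23.3px, 24.9px, 26.6px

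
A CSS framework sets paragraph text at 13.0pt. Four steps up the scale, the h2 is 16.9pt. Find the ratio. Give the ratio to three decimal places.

1.068

The ratio satisfies 13.0 × r⁴ = 16.9, so r = (16.9 / 13.0)^(1/4).
r = 1.3000^(1/4) ≈ 1.0678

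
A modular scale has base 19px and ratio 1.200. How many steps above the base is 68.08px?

7

1.200ⁿ = 68.08 / 19 = 3.5832
n = ln(3.5832) / ln(1.200) = 1.2762 / 0.1823 ≈ 7.00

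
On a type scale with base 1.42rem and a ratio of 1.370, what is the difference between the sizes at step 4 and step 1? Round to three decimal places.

Step 1: 1.42 × 1.370 = 1.94540rem
Step 4: 1.42 × 1.370⁴ = 5.00231rem
Difference: 5.00231 − 1.94540 = 3.05691rem

3.057rem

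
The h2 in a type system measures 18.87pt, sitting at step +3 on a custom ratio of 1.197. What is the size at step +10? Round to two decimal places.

18.87 × 1.197⁷ = 18.87 × 3.52094 ≈ 66.440

66.44pt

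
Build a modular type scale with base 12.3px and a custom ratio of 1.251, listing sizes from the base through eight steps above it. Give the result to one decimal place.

12.3px, 15.4px, 19.2px, 24.1px, 30.1px, 37.7px, 47.1px, 59.0px, 73.8px

Step 0: 12.3px
Step 1: 12.3 × 1.251 = 15.4
Step 2: 12.3 × 1.251² = 19.2
Step 3: 12.3 × 1.251³ = 24.1
Step 4: 12.3 × 1.251⁴ = 30.1
Step 5: 12.3 × 1.251⁵ = 37.7
Step 6: 12.3 × 1.251⁶ = 47.1
Step 7: 12.3 × 1.251⁷ = 59.0
Step 8: 12.3 × 1.251⁸ = 73.8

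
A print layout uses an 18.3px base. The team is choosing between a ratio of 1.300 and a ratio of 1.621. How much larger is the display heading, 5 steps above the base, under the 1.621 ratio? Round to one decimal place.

At 1.300: 18.3 × 1.300⁵ = 67.947px
At 1.621: 18.3 × 1.621⁵ = 204.817px
Difference: 204.817 − 67.947 = 136.870px

136.9px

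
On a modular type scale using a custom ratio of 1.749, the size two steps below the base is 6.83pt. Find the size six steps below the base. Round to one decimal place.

0.7pt

6.83 ÷ 1.749⁴ = 6.83 ÷ 9.35749 ≈ 0.730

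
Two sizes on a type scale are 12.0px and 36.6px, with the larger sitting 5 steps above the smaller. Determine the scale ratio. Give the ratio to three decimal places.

1.250

The ratio satisfies 12.0 × r⁵ = 36.6, so r = (36.6 / 12.0)^(1/5).
r = 3.0500^(1/5) ≈ 1.2499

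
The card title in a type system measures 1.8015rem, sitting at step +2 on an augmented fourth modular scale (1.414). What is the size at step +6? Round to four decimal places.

Moving from step +2 to step +6 is 4 steps up, so multiply by r⁴.
1.8015 × 1.414⁴ = 1.8015 × 3.99758 ≈ 7.2016

7.2016rem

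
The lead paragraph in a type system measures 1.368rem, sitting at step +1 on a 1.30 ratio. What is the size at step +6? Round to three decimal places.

5.079rem

The gap is 6 − (1) = 5 steps, so the factor is 1.30^5.
1.368 × 1.30⁵ = 1.368 × 3.71293 ≈ 5.079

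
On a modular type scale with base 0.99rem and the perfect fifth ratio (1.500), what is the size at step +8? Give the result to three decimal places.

25.373rem

0.99 × 1.500⁸ = 0.99 × 25.62891 ≈ 25.373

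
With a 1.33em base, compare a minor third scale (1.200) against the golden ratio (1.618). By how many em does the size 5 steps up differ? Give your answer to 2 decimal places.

11.44em

Minor third: 1.33 × 1.200⁵ = 3.3095em
Golden ratio: 1.33 × 1.618⁵ = 14.7484em
Difference: 14.7484 − 3.3095 = 11.4389em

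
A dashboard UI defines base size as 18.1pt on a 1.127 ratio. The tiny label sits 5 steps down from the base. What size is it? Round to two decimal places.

9.96pt

Each step on a modular scale multiplies by the ratio, so the size n steps from the base is base × ratioⁿ.
18.1 ÷ 1.127⁵ = 18.1 ÷ 1.81811 ≈ 9.96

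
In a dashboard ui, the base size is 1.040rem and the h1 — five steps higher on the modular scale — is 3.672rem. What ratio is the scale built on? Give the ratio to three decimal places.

r⁵ = 3.672 / 1.040, so r = (3.672/1.040)^(1/5).
r = 3.5308^(1/5) ≈ 1.2870

1.287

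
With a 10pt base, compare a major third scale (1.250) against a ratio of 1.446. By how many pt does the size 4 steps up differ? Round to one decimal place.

19.3pt

Major third: 10.0 × 1.250⁴ = 24.414pt
At 1.446: 10.0 × 1.446⁴ = 43.719pt
Difference: 43.719 − 24.414 = 19.305pt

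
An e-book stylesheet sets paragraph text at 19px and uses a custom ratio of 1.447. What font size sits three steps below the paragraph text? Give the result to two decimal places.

19.0 ÷ 1.447³ = 19.0 ÷ 3.02974 ≈ 6.27

6.27px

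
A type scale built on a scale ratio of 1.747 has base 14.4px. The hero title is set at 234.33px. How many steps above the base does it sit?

5

1.747ⁿ = 234.33 / 14.4 = 16.2729
n = ln(16.2729) / ln(1.747) = 2.7895 / 0.5579 ≈ 5.00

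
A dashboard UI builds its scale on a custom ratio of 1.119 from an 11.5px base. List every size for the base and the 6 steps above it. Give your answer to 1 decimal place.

Step 0: 11.5px
Step 1: 11.5 × 1.119 = 12.9
Step 2: 11.5 × 1.119² = 14.4
Step 3: 11.5 × 1.119³ = 16.1
Step 4: 11.5 × 1.119⁴ = 18.0
Step 5: 11.5 × 1.119⁵ = 20.2
Step 6: 11.5 × 1.119⁶ = 22.6

11.5px, 12.9px, 14.4px, 16.1px, 18.0px, 20.2px, 22.6px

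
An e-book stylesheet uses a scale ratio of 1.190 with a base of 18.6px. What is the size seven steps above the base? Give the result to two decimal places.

62.86px

Every step multiplies by the scale ratio.
18.6 × 1.190⁷ = 18.6 × 3.37932 ≈ 62.86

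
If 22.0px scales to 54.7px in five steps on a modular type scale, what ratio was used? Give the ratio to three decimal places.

1.200

r⁵ = 54.7 / 22.0, so r = (54.7/22.0)^(1/5).
r = 2.4864^(1/5) ≈ 1.1998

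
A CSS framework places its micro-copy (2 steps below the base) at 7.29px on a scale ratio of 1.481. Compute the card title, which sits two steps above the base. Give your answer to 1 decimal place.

35.1px

Moving from step -2 to step +2 is 4 steps up, so multiply by r⁴.
7.29 × 1.481⁴ = 7.29 × 4.81083 ≈ 35.071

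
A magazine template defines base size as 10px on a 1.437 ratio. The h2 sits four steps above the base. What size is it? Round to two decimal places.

42.64px

Every step multiplies by the scale ratio.
10.0 × 1.437⁴ = 10.0 × 4.26410 ≈ 42.64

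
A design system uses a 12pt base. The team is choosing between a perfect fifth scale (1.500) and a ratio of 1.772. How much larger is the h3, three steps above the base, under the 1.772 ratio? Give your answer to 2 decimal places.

26.27pt

Perfect fifth: 12.0 × 1.500³ = 40.5000pt
At 1.772: 12.0 × 1.772³ = 66.7686pt
Difference: 66.7686 − 40.5000 = 26.2686pt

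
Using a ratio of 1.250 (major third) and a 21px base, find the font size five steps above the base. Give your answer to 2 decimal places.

21.0 × 1.250⁵ = 21.0 × 3.05176 ≈ 64.09

64.09px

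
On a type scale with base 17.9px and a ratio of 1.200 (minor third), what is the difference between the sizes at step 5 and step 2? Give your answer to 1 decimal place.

Step 2: 17.9 × 1.200² = 25.776px
Step 5: 17.9 × 1.200⁵ = 44.541px
Difference: 44.541 − 25.776 = 18.765px

18.8px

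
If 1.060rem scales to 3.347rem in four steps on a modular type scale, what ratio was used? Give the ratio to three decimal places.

r⁴ = 3.347 / 1.060, so r = (3.347/1.060)^(1/4).
r = 3.1575^(1/4) ≈ 1.3330

1.333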